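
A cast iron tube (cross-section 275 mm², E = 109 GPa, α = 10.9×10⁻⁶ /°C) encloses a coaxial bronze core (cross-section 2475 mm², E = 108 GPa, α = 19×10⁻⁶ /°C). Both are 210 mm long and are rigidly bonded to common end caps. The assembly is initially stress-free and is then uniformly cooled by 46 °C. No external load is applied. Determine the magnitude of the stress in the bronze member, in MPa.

σ ≈ 4.06 MPa (tensile)

The bronze has the larger α, so on cooling it would change length more than the cast iron if both were free. The rigid plates force a common final length, so the bronze is put into tension and the cast iron into compression, with equal and opposite forces P (no external load).
Setting the final lengths equal and cancelling L: (α₁ − α₂)ΔT = P/(A₁E₁) + P/(A₂E₂).
|α₁ − α₂|·ΔT = 8.1×10⁻⁶ × 46 = 0.0003726.
1/(A₁E₁) + 1/(A₂E₂) = 1/(275×109×10³) + 1/(2475×108×10³) = 3.71×10⁻⁸ N⁻¹.
So P = 0.0003726 / 3.71×10⁻⁸ = 10.04 kN.
σ_{bronze} = P/A₂ = 10040/2475 = 4.058 MPa, tensile.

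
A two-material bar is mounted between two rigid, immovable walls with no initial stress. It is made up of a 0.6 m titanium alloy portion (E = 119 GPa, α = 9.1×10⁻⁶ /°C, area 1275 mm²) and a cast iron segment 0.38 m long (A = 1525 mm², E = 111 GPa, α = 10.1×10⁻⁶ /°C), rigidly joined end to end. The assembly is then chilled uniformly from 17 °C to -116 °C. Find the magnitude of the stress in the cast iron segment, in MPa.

σ ≈ 131 MPa (tensile)

With the walls removed the bar would change length by δ_free = Σ αᵢΔT Lᵢ = 9.1×10⁻⁶×133×600 + 10.1×10⁻⁶×133×380 = 1.237 mm.
Since the ends are fixed, an axial force P builds up, equal in every segment, with P · Σ Lᵢ/(AᵢEᵢ) = δ_free.
Σ Lᵢ/(AᵢEᵢ) = 600/(1275×119×10³) + 380/(1525×111×10³) = 6.199×10⁻⁶ mm/N.
P = 1.237 / 6.199×10⁻⁶ = 199500 N = 199.5 kN, tensile.
σ_{cast iron} = P / A = 199500 / 1525 = 130.8 MPa.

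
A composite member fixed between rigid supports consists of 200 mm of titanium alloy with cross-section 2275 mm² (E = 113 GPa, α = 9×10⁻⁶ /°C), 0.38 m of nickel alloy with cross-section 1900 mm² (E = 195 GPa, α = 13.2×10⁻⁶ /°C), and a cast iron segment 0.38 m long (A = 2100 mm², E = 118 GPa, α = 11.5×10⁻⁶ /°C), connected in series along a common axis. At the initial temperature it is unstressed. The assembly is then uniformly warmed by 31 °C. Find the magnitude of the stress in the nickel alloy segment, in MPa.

Free thermal expansion of the whole bar: Σ αᵢΔT Lᵢ = 9×10⁻⁶×31×200 + 13.2×10⁻⁶×31×380 + 11.5×10⁻⁶×31×380 = 0.3468 mm.
Since the ends are fixed, an axial force P builds up, equal in every segment, with P · Σ Lᵢ/(AᵢEᵢ) = δ_free.
Σ Lᵢ/(AᵢEᵢ) = 200/(2275×113×10³) + 380/(1900×195×10³) + 380/(2100×118×10³) = 3.337×10⁻⁶ mm/N.
Hence P = δ_free / Σ(L/AE) = 0.3468/3.337×10⁻⁶ = 103.9 kN (compressive).
σ_{nickel alloy} = P / A = 103900 / 1900 = 54.69 MPa.

σ ≈ 54.7 MPa (compressive)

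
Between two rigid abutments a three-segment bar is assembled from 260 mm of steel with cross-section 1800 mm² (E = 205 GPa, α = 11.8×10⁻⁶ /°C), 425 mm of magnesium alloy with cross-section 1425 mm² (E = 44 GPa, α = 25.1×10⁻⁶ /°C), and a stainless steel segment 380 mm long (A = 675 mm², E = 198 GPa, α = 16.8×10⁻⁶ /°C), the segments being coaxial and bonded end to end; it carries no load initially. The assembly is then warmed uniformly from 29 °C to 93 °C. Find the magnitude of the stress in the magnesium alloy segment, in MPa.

Free thermal expansion of the whole bar: Σ αᵢΔT Lᵢ = 11.8×10⁻⁶×64×260 + 25.1×10⁻⁶×64×425 + 16.8×10⁻⁶×64×380 = 1.288 mm.
Since the ends are fixed, an axial force P builds up, equal in every segment, with P · Σ Lᵢ/(AᵢEᵢ) = δ_free.
The series flexibility is Σ Lᵢ/(AᵢEᵢ) = 260/(1800×205×10³) + 425/(1425×44×10³) + 380/(675×198×10³) = 1.033×10⁻⁵ mm/N.
P = 1.288 / 1.033×10⁻⁵ = 124700 N = 124.7 kN, compressive.
σ_{magnesium alloy} = P / A = 124700 / 1425 = 87.51 MPa.

σ ≈ 87.5 MPa (compressive)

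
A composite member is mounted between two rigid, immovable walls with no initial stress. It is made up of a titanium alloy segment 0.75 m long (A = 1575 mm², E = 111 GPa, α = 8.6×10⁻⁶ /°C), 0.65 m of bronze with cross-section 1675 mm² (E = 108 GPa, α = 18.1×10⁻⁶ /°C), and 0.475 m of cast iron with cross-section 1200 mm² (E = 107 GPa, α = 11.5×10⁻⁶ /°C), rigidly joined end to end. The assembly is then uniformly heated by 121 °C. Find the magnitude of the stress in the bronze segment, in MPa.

σ ≈ 148 MPa (compressive)

With the walls removed the bar would change length by δ_free = Σ αᵢΔT Lᵢ = 8.6×10⁻⁶×121×750 + 18.1×10⁻⁶×121×650 + 11.5×10⁻⁶×121×475 = 2.865 mm.
Since the ends are fixed, an axial force P builds up, equal in every segment, with P · Σ Lᵢ/(AᵢEᵢ) = δ_free.
The series flexibility is Σ Lᵢ/(AᵢEᵢ) = 750/(1575×111×10³) + 650/(1675×108×10³) + 475/(1200×107×10³) = 1.158×10⁻⁵ mm/N.
So P = 2.865 / 1.158×10⁻⁵ = 247.4 kN, compressive.
σ_{bronze} = P / A = 247400 / 1675 = 147.7 MPa.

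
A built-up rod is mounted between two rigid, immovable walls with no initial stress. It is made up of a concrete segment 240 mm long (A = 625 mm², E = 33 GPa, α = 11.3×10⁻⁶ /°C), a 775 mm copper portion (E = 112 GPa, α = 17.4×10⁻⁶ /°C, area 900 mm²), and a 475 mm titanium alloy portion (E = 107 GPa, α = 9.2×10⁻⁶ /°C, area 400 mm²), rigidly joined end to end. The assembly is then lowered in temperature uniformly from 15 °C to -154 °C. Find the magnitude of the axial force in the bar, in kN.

P ≈ 114 kN (tensile)

If the supports were absent, the total length change would be Σ αᵢΔT Lᵢ = 11.3×10⁻⁶×169×240 + 17.4×10⁻⁶×169×775 + 9.2×10⁻⁶×169×475 = 3.476 mm.
The rigid supports impose zero overall length change; the single axial force P common to all segments must satisfy P Σ Lᵢ/(AᵢEᵢ) = δ_free.
The series flexibility is Σ Lᵢ/(AᵢEᵢ) = 240/(625×33×10³) + 775/(900×112×10³) + 475/(400×107×10³) = 3.042×10⁻⁵ mm/N.
Hence P = δ_free / Σ(L/AE) = 3.476/3.042×10⁻⁵ = 114.2 kN (tensile).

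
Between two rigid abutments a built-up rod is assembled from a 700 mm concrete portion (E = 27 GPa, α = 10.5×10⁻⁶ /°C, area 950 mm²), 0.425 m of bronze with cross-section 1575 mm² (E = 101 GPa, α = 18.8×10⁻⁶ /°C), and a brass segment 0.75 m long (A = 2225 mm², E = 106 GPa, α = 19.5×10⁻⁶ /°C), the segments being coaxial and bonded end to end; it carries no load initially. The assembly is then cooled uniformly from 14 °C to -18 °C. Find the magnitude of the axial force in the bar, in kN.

If the supports were absent, the total length change would be Σ αᵢΔT Lᵢ = 10.5×10⁻⁶×32×700 + 18.8×10⁻⁶×32×425 + 19.5×10⁻⁶×32×750 = 0.9589 mm.
The walls prevent any net length change, so an axial force P (same in every segment) develops. Compatibility: P · Σ Lᵢ/(AᵢEᵢ) = δ_free.
The series flexibility is Σ Lᵢ/(AᵢEᵢ) = 700/(950×27×10³) + 425/(1575×101×10³) + 750/(2225×106×10³) = 3.314×10⁻⁵ mm/N.
Hence P = δ_free / Σ(L/AE) = 0.9589/3.314×10⁻⁵ = 28.93 kN (tensile).

P ≈ 28.9 kN (tensile)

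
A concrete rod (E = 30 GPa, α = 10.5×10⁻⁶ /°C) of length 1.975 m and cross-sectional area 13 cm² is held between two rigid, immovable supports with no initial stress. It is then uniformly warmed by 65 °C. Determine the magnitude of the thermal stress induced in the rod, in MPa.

σ ≈ 20.5 MPa (compressive)

The supports are rigid, so the total axial strain is zero. The restrained thermal strain is ε = αΔT = 10.5×10⁻⁶ × 65 = 682.5×10⁻⁶.
The stress required to suppress this strain is σ = Eε = 30×10³ × 682.5×10⁻⁶ = 20.48 MPa, compressive since the rod is trying to expand.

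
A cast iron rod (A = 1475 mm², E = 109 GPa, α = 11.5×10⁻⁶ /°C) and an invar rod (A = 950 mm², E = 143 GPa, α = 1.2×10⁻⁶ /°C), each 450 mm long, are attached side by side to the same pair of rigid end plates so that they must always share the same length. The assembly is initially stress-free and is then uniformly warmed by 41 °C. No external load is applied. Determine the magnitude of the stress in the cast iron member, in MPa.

Both members must finish at the same length. With the larger α, the cast iron tends to over-expand; the plates restrain it, putting the cast iron in compression and the invar in tension. With no external load the two internal forces are equal and opposite, magnitude P.
Compatibility of the two members (thermal + elastic change equal): (α₁ − α₂)ΔT = P·[1/(A₁E₁) + 1/(A₂E₂)].
|α₁ − α₂|·ΔT = 10.3×10⁻⁶ × 41 = 0.0004223.
1/(A₁E₁) + 1/(A₂E₂) = 1/(1475×109×10³) + 1/(950×143×10³) = 1.358×10⁻⁸ N⁻¹.
P = 0.0004223 / 1.358×10⁻⁸ = 31100 N = 31.1 kN.
σ_{cast iron} = P/A₁ = 31100/1475 = 21.08 MPa, compressive.

σ ≈ 21.1 MPa (compressive)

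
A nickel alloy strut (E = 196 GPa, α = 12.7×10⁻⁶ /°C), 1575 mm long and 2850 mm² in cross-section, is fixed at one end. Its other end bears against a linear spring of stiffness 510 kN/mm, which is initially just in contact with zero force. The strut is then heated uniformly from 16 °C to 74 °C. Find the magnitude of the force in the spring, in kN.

P ≈ 243 kN

The unrestrained thermal change is αΔT L = 12.7×10⁻⁶ × 58 × 1575 = 1.16 mm.
Let P be the compressive force at the spring. The strut shortens elastically by PL/(AE) and the spring compresses by P/k; together these equal δ_free.
P [ L/(AE) + 1/k ] = δ_free → P [ 1575/(2850×196×10³) + 1/(510×10³) ] = 1.16.
P = 1.16 / 4.78×10⁻⁶ = 242700 N.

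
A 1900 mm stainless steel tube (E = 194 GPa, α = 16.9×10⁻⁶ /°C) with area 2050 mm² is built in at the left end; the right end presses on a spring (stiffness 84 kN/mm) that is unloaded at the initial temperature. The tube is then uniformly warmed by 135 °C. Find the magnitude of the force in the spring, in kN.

P ≈ 260 kN

If the spring were absent the tube would lengthen by αΔT L = 16.9×10⁻⁶ × 135 × 1900 = 4.335 mm.
Let P be the compressive force at the spring. The tube shortens elastically by PL/(AE) and the spring compresses by P/k; together these equal δ_free.
So P = δ_free / [L/(AE) + 1/k] = 4.335 / [ 1900/(2050×194×10³) + 1/(84×10³) ].
P = 4.335 / 1.668×10⁻⁵ = 259800 N.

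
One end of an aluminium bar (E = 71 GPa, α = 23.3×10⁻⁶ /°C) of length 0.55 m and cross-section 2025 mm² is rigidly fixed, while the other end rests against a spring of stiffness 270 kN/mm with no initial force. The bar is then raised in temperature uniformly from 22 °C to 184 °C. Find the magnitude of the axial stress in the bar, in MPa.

σ ≈ 136 MPa (compressive)

Free thermal expansion: δ_free = αΔT L = 23.3×10⁻⁶ × 162 × 550 = 2.076 mm.
With a force P in the spring, the elastic change of the bar is PL/(AE) and that of the spring is P/k; compatibility requires their sum to equal δ_free.
So P = δ_free / [L/(AE) + 1/k] = 2.076 / [ 550/(2025×71×10³) + 1/(270×10³) ].
P = 2.076 / 7.529×10⁻⁶ = 275700 N.
σ = P/A = 275700/2025 = 136.2 MPa.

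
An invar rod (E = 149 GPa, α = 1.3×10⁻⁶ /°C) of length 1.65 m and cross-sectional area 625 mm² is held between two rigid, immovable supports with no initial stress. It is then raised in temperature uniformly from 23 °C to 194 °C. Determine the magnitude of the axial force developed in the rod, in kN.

The ends cannot move, so σ = EαΔT = 149×10³ × 1.3×10⁻⁶ × 171 = 33.12 MPa.
P = AEαΔT = 625 × 149×10³ × 1.3×10⁻⁶ × 171 = 20.7 kN (compressive).

P ≈ 20.7 kN (compressive)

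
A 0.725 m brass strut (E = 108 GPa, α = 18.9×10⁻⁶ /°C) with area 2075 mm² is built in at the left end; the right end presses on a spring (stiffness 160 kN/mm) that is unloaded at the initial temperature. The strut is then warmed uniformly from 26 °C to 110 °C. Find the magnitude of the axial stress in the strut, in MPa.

σ ≈ 58.5 MPa (compressive)

Free thermal expansion: δ_free = αΔT L = 18.9×10⁻⁶ × 84 × 725 = 1.151 mm.
With a force P in the spring, the elastic change of the strut is PL/(AE) and that of the spring is P/k; compatibility requires their sum to equal δ_free.
So P = δ_free / [L/(AE) + 1/k] = 1.151 / [ 725/(2075×108×10³) + 1/(160×10³) ].
P = 1.151 / 9.485×10⁻⁶ = 121300 N.
σ = P/A = 121300/2075 = 58.48 MPa.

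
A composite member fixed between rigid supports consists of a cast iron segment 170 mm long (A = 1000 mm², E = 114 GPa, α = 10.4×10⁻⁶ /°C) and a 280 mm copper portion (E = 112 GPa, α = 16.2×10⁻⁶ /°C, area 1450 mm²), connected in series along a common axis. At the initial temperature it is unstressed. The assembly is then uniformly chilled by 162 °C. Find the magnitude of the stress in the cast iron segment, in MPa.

Free thermal contraction of the whole bar: Σ αᵢΔT Lᵢ = 10.4×10⁻⁶×162×170 + 16.2×10⁻⁶×162×280 = 1.021 mm.
Since the ends are fixed, an axial force P builds up, equal in every segment, with P · Σ Lᵢ/(AᵢEᵢ) = δ_free.
The series flexibility is Σ Lᵢ/(AᵢEᵢ) = 170/(1000×114×10³) + 280/(1450×112×10³) = 3.215×10⁻⁶ mm/N.
So P = 1.021 / 3.215×10⁻⁶ = 317.6 kN, tensile.
σ_{cast iron} = P / A = 317600 / 1000 = 317.6 MPa.

σ ≈ 318 MPa (tensile)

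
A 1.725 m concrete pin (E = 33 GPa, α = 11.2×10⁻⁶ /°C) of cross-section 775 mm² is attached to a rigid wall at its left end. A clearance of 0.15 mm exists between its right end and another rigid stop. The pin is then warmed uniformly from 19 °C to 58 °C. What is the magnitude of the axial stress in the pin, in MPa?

σ ≈ 11.5 MPa (compressive)

Free thermal elongation = αΔT L = 11.2×10⁻⁶ × 39 × 1725 = 0.7535 mm.
After closing the 0.15 mm clearance, 0.7535 − 0.15 = 0.6035 mm of expansion remains to be suppressed by the wall.
Compatibility: PL/(AE) = 0.6035 mm, so σ = P/A = E × (0.6035/1725) = 11.54 MPa.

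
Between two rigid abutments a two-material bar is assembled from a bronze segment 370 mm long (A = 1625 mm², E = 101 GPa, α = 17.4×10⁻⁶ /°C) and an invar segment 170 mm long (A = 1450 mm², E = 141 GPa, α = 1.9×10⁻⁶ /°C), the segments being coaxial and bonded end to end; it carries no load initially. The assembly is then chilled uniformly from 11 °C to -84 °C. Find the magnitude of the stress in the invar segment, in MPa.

σ ≈ 144 MPa (tensile)

Free thermal contraction of the whole bar: Σ αᵢΔT Lᵢ = 17.4×10⁻⁶×95×370 + 1.9×10⁻⁶×95×170 = 0.6423 mm.
The walls prevent any net length change, so an axial force P (same in every segment) develops. Compatibility: P · Σ Lᵢ/(AᵢEᵢ) = δ_free.
The series flexibility is Σ Lᵢ/(AᵢEᵢ) = 370/(1625×101×10³) + 170/(1450×141×10³) = 3.086×10⁻⁶ mm/N.
So P = 0.6423 / 3.086×10⁻⁶ = 208.1 kN, tensile.
σ_{invar} = P / A = 208100 / 1450 = 143.5 MPa.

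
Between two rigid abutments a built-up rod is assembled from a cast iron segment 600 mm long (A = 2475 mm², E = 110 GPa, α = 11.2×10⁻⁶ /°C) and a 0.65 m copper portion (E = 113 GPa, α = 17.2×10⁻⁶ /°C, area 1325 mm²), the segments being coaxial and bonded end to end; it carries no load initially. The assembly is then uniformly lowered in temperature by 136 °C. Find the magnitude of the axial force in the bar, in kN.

P ≈ 372 kN (tensile)

If the supports were absent, the total length change would be Σ αᵢΔT Lᵢ = 11.2×10⁻⁶×136×600 + 17.2×10⁻⁶×136×650 = 2.434 mm.
The rigid supports impose zero overall length change; the single axial force P common to all segments must satisfy P Σ Lᵢ/(AᵢEᵢ) = δ_free.
Σ Lᵢ/(AᵢEᵢ) = 600/(2475×110×10³) + 650/(1325×113×10³) = 6.545×10⁻⁶ mm/N.
P = 2.434 / 6.545×10⁻⁶ = 371900 N = 371.9 kN, tensile.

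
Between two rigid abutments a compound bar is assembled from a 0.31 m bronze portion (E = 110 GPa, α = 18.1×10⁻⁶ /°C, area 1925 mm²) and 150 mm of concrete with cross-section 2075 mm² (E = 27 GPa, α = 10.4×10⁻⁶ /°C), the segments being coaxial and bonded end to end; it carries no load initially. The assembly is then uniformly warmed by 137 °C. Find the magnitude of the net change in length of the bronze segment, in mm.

|ΔL| ≈ 0.421 mm

If the supports were absent, the total length change would be Σ αᵢΔT Lᵢ = 18.1×10⁻⁶×137×310 + 10.4×10⁻⁶×137×150 = 0.9824 mm.
The walls prevent any net length change, so an axial force P (same in every segment) develops. Compatibility: P · Σ Lᵢ/(AᵢEᵢ) = δ_free.
The series flexibility is Σ Lᵢ/(AᵢEᵢ) = 310/(1925×110×10³) + 150/(2075×27×10³) = 4.141×10⁻⁶ mm/N.
So P = 0.9824 / 4.141×10⁻⁶ = 237.2 kN, compressive.
For the bronze segment, free thermal change = 18.1×10⁻⁶×137×310 = 0.7687 mm and elastic change from P = 237200×310/(1925×110×10³) = 0.3473 mm; these oppose, so the net change is 0.421 mm (segment lengthens).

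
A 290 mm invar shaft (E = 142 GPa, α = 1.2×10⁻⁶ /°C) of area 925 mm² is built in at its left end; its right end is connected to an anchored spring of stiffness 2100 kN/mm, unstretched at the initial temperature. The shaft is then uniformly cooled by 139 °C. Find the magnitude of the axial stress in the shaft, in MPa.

The unrestrained thermal change is αΔT L = 1.2×10⁻⁶ × 139 × 290 = 0.04837 mm.
With a force P in the spring, the elastic change of the shaft is PL/(AE) and that of the spring is P/k; compatibility requires their sum to equal δ_free.
P [ L/(AE) + 1/k ] = δ_free → P [ 290/(925×142×10³) + 1/(2100×10³) ] = 0.04837.
P = 0.04837 / 2.684×10⁻⁶ = 18020 N.
σ = P/A = 18020/925 = 19.48 MPa.

σ ≈ 19.5 MPa (tensile)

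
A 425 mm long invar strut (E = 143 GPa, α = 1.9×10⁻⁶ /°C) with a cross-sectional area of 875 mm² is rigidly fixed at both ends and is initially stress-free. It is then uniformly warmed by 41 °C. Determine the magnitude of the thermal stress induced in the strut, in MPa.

σ ≈ 11.1 MPa (compressive)

With length fixed, the mechanical strain must cancel the thermal strain αΔT = 1.9×10⁻⁶ × 41 = 77.9×10⁻⁶.
σ = EαΔT = 143×10³ × 1.9×10⁻⁶ × 41 = 11.14 MPa (compressive; the strut is trying to expand).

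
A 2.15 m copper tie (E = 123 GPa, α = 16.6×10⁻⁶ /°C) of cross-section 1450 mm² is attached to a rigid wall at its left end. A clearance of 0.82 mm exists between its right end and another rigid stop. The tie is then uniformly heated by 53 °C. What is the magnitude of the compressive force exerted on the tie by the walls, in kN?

P ≈ 88.9 kN

If the wall were absent the tie would grow by αΔT L = 16.6×10⁻⁶ × 53 × 2150 = 1.892 mm.
This exceeds the 0.82 mm gap, so the wall pushes back. The portion of expansion that must be recovered elastically is δ_free − gap = 1.892 − 0.82 = 1.072 mm.
So σ = E(δ_free − g)/L = 123×10³ × 1.072/2150 = 61.3 MPa.
Force on the wall = σA = 61.3 × 1450 mm² = 88.89 kN.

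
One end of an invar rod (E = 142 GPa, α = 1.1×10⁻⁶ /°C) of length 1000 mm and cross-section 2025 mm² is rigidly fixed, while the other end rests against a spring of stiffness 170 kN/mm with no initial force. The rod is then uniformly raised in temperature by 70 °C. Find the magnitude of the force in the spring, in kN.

P ≈ 8.23 kN

The unrestrained thermal change is αΔT L = 1.1×10⁻⁶ × 70 × 1000 = 0.077 mm.
Let P be the compressive force at the spring. The rod shortens elastically by PL/(AE) and the spring compresses by P/k; together these equal δ_free.
So P = δ_free / [L/(AE) + 1/k] = 0.077 / [ 1000/(2025×142×10³) + 1/(170×10³) ].
P = 0.077 / 9.36×10⁻⁶ = 8226 N.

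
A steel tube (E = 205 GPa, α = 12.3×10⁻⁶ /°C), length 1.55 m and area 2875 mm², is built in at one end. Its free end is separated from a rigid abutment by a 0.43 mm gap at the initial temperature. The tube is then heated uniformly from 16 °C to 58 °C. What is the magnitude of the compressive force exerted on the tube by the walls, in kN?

P ≈ 141 kN

If the wall were absent the tube would grow by αΔT L = 12.3×10⁻⁶ × 42 × 1550 = 0.8007 mm.
This exceeds the 0.43 mm gap, so the wall pushes back. The portion of expansion that must be recovered elastically is δ_free − gap = 0.8007 − 0.43 = 0.3707 mm.
That suppressed elongation corresponds to σ = E·Δ/L = 205×10³ × 0.3707/1550 = 49.03 MPa.
P = σA = 49.03 × 2875 = 141 kN.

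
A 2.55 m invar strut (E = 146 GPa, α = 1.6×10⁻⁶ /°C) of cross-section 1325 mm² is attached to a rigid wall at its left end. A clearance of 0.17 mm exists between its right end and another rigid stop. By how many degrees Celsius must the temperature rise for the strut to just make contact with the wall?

The gap closes when αΔT L = 0.17 mm, since the strut is still unstressed at that instant.
ΔT = 0.17 / (1.6×10⁻⁶ × 2550) = 41.67 °C.

ΔT ≈ 41.7 °C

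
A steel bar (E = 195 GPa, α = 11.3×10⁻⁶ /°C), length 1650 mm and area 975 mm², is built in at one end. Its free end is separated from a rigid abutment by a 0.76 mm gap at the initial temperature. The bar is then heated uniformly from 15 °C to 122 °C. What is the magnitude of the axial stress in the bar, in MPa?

Free thermal elongation = αΔT L = 11.3×10⁻⁶ × 107 × 1650 = 1.995 mm.
The gap closes (δ_free > 0.76 mm) and the wall then resists a further 1.995 − 0.76 = 1.235 mm of expansion.
So σ = E(δ_free − g)/L = 195×10³ × 1.235/1650 = 146 MPa.

σ ≈ 146 MPa (compressive)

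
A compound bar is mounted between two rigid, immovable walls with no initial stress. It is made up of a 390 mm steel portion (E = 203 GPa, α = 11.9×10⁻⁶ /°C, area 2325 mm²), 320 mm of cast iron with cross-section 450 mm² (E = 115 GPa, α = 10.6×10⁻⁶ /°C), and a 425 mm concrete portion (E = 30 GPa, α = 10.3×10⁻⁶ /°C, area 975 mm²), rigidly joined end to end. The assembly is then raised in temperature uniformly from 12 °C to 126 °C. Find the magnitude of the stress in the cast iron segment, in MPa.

If the supports were absent, the total length change would be Σ αᵢΔT Lᵢ = 11.9×10⁻⁶×114×390 + 10.6×10⁻⁶×114×320 + 10.3×10⁻⁶×114×425 = 1.415 mm.
The walls prevent any net length change, so an axial force P (same in every segment) develops. Compatibility: P · Σ Lᵢ/(AᵢEᵢ) = δ_free.
Σ Lᵢ/(AᵢEᵢ) = 390/(2325×203×10³) + 320/(450×115×10³) + 425/(975×30×10³) = 2.154×10⁻⁵ mm/N.
So P = 1.415 / 2.154×10⁻⁵ = 65.68 kN, compressive.
σ_{cast iron} = P / A = 65680 / 450 = 146 MPa.

σ ≈ 146 MPa (compressive)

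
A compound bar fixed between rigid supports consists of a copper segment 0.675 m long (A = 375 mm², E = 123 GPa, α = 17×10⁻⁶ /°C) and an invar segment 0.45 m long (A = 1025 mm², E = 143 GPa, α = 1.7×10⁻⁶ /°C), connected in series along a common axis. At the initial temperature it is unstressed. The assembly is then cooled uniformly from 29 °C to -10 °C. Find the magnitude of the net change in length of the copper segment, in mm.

|ΔL| ≈ 0.0529 mm

With the walls removed the bar would change length by δ_free = Σ αᵢΔT Lᵢ = 17×10⁻⁶×39×675 + 1.7×10⁻⁶×39×450 = 0.4774 mm.
The walls prevent any net length change, so an axial force P (same in every segment) develops. Compatibility: P · Σ Lᵢ/(AᵢEᵢ) = δ_free.
Σ Lᵢ/(AᵢEᵢ) = 675/(375×123×10³) + 450/(1025×143×10³) = 1.77×10⁻⁵ mm/N.
P = 0.4774 / 1.77×10⁻⁵ = 26960 N = 26.96 kN, tensile.
For the copper segment, free thermal change = 17×10⁻⁶×39×675 = 0.4475 mm and elastic change from P = 26960×675/(375×123×10³) = 0.3946 mm; these oppose, so the net change is 0.0529 mm (segment shortens).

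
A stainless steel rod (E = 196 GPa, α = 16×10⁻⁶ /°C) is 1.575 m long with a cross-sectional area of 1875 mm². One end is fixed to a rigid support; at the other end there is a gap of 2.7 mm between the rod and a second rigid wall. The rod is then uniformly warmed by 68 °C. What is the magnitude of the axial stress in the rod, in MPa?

σ ≈ 0 MPa

If the wall were absent the rod would grow by αΔT L = 16×10⁻⁶ × 68 × 1575 = 1.714 mm.
This is smaller than the 2.7 mm clearance, so the rod expands freely without reaching the stop — the stress is zero.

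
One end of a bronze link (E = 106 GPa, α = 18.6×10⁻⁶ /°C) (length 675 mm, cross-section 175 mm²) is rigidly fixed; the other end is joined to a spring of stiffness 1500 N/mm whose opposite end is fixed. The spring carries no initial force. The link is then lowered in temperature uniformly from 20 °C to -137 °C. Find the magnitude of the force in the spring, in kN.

If the spring were absent the link would shorten by αΔT L = 18.6×10⁻⁶ × 157 × 675 = 1.971 mm.
With a force P in the spring, the elastic change of the link is PL/(AE) and that of the spring is P/k; compatibility requires their sum to equal δ_free.
P [ L/(AE) + 1/k ] = δ_free → P [ 675/(175×106×10³) + 1/(1500) ] = 1.971.
P = 1.971 / 0.0007031 = 2804 N.

P ≈ 2.8 kN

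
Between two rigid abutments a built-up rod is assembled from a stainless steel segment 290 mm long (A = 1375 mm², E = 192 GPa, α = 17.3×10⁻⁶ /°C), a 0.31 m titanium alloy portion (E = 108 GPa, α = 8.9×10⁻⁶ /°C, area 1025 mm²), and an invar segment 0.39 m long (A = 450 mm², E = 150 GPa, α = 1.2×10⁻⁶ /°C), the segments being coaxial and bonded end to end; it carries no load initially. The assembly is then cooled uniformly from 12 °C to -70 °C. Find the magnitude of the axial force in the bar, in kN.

If the supports were absent, the total length change would be Σ αᵢΔT Lᵢ = 17.3×10⁻⁶×82×290 + 8.9×10⁻⁶×82×310 + 1.2×10⁻⁶×82×390 = 0.676 mm.
The rigid supports impose zero overall length change; the single axial force P common to all segments must satisfy P Σ Lᵢ/(AᵢEᵢ) = δ_free.
Σ Lᵢ/(AᵢEᵢ) = 290/(1375×192×10³) + 310/(1025×108×10³) + 390/(450×150×10³) = 9.677×10⁻⁶ mm/N.
P = 0.676 / 9.677×10⁻⁶ = 69860 N = 69.86 kN, tensile.

P ≈ 69.9 kN (tensile)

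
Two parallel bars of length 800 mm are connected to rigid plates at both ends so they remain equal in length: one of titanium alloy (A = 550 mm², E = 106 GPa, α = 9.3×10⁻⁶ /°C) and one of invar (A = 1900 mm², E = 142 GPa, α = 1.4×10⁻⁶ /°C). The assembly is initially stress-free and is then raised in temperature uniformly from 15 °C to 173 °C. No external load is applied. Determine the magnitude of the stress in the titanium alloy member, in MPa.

σ ≈ 109 MPa (compressive)

Both members must finish at the same length. With the larger α, the titanium alloy tends to over-expand; the plates restrain it, putting the titanium alloy in compression and the invar in tension. With no external load the two internal forces are equal and opposite, magnitude P.
Equating the net (thermal + elastic) strains gives |α₁ − α₂|·ΔT = P·[1/(A₁E₁) + 1/(A₂E₂)].
|α₁ − α₂|·ΔT = 7.9×10⁻⁶ × 158 = 0.001248.
1/(A₁E₁) + 1/(A₂E₂) = 1/(550×106×10³) + 1/(1900×142×10³) = 2.086×10⁻⁸ N⁻¹.
P = 0.001248 / 2.086×10⁻⁸ = 59840 N = 59.84 kN.
σ_{titanium alloy} = P/A₁ = 59840/550 = 108.8 MPa, compressive.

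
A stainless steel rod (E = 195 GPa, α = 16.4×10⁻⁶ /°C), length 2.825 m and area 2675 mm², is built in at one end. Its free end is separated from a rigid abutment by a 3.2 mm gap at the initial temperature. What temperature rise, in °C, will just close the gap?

ΔT ≈ 69.1 °C

The gap closes when αΔT L = 3.2 mm, since the rod is still unstressed at that instant.
ΔT = 3.2 / (16.4×10⁻⁶ × 2825) = 69.07 °C.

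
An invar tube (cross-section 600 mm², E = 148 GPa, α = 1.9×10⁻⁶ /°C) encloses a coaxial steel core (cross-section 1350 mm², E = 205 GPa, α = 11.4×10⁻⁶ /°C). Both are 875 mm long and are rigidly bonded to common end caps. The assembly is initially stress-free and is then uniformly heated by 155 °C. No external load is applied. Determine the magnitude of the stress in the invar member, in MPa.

σ ≈ 165 MPa (tensile)

Both members must finish at the same length. With the larger α, the steel tends to over-expand; the plates restrain it, putting the steel in compression and the invar in tension. With no external load the two internal forces are equal and opposite, magnitude P.
Setting the final lengths equal and cancelling L: (α₁ − α₂)ΔT = P/(A₁E₁) + P/(A₂E₂).
|α₁ − α₂|·ΔT = 9.5×10⁻⁶ × 155 = 0.001472.
1/(A₁E₁) + 1/(A₂E₂) = 1/(600×148×10³) + 1/(1350×205×10³) = 1.487×10⁻⁸ N⁻¹.
So P = 0.001472 / 1.487×10⁻⁸ = 98.99 kN.
σ_{invar} = P/A₁ = 98990/600 = 165 MPa, tensile.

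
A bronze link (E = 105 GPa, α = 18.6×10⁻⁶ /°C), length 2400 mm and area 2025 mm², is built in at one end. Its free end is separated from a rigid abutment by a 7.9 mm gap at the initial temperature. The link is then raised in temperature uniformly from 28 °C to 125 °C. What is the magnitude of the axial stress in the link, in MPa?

σ ≈ 0 MPa

If the wall were absent the link would grow by αΔT L = 18.6×10⁻⁶ × 97 × 2400 = 4.33 mm.
This is smaller than the 7.9 mm clearance, so the link expands freely without reaching the stop — the stress is zero.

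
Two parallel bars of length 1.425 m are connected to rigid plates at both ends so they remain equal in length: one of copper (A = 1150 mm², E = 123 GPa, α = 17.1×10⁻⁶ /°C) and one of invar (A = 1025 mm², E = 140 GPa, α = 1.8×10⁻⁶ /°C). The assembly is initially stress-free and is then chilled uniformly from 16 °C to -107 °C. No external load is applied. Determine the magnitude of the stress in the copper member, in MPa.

The copper has the larger α, so on cooling it would change length more than the invar if both were free. The rigid plates force a common final length, so the copper is put into tension and the invar into compression, with equal and opposite forces P (no external load).
Setting the final lengths equal and cancelling L: (α₁ − α₂)ΔT = P/(A₁E₁) + P/(A₂E₂).
|α₁ − α₂|·ΔT = 15.3×10⁻⁶ × 123 = 0.001882.
1/(A₁E₁) + 1/(A₂E₂) = 1/(1150×123×10³) + 1/(1025×140×10³) = 1.404×10⁻⁸ N⁻¹.
So P = 0.001882 / 1.404×10⁻⁸ = 134.1 kN.
σ_{copper} = P/A₁ = 134100/1150 = 116.6 MPa, tensile.

σ ≈ 117 MPa (tensile)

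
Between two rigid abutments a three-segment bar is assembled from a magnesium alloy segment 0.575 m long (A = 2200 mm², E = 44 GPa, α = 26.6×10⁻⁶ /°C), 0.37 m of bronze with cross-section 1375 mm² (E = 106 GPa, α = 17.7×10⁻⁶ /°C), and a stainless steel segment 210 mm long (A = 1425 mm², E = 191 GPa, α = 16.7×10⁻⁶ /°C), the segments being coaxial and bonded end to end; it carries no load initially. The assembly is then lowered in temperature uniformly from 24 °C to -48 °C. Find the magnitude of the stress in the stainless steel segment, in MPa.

If the supports were absent, the total length change would be Σ αᵢΔT Lᵢ = 26.6×10⁻⁶×72×575 + 17.7×10⁻⁶×72×370 + 16.7×10⁻⁶×72×210 = 1.825 mm.
The walls prevent any net length change, so an axial force P (same in every segment) develops. Compatibility: P · Σ Lᵢ/(AᵢEᵢ) = δ_free.
The series flexibility is Σ Lᵢ/(AᵢEᵢ) = 575/(2200×44×10³) + 370/(1375×106×10³) + 210/(1425×191×10³) = 9.25×10⁻⁶ mm/N.
Hence P = δ_free / Σ(L/AE) = 1.825/9.25×10⁻⁶ = 197.3 kN (tensile).
σ_{stainless steel} = P / A = 197300 / 1425 = 138.5 MPa.

σ ≈ 138 MPa (tensile)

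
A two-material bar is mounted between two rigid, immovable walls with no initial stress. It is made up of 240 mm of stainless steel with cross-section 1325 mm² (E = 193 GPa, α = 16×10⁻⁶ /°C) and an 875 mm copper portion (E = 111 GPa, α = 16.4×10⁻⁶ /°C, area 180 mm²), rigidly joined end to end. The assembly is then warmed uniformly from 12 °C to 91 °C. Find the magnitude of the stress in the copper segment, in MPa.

σ ≈ 178 MPa (compressive)

With the walls removed the bar would change length by δ_free = Σ αᵢΔT Lᵢ = 16×10⁻⁶×79×240 + 16.4×10⁻⁶×79×875 = 1.437 mm.
The walls prevent any net length change, so an axial force P (same in every segment) develops. Compatibility: P · Σ Lᵢ/(AᵢEᵢ) = δ_free.
The series flexibility is Σ Lᵢ/(AᵢEᵢ) = 240/(1325×193×10³) + 875/(180×111×10³) = 4.473×10⁻⁵ mm/N.
P = 1.437 / 4.473×10⁻⁵ = 32120 N = 32.12 kN, compressive.
σ_{copper} = P / A = 32120 / 180 = 178.5 MPa.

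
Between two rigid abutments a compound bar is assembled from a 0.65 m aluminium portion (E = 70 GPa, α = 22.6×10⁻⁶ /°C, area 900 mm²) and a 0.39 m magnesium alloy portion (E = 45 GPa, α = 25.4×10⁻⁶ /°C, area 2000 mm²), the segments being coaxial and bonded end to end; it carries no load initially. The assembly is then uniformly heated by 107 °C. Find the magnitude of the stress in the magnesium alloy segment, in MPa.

σ ≈ 89.8 MPa (compressive)

Free thermal expansion of the whole bar: Σ αᵢΔT Lᵢ = 22.6×10⁻⁶×107×650 + 25.4×10⁻⁶×107×390 = 2.632 mm.
Since the ends are fixed, an axial force P builds up, equal in every segment, with P · Σ Lᵢ/(AᵢEᵢ) = δ_free.
The series flexibility is Σ Lᵢ/(AᵢEᵢ) = 650/(900×70×10³) + 390/(2000×45×10³) = 1.465×10⁻⁵ mm/N.
So P = 2.632 / 1.465×10⁻⁵ = 179.6 kN, compressive.
σ_{magnesium alloy} = P / A = 179600 / 2000 = 89.82 MPa.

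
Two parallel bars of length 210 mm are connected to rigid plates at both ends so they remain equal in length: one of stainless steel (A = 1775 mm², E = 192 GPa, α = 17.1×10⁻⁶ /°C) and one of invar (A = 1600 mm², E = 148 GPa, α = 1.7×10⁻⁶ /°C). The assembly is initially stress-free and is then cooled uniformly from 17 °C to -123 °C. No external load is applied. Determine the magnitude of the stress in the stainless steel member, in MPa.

σ ≈ 170 MPa (tensile)

Equilibrium of a rigid end plate with no external load gives equal and opposite internal forces ±P in the two members. Since α_{stainless steel} > α_{invar}, cooling drives the stainless steel into tension and the invar into compression.
Equating the net (thermal + elastic) strains gives |α₁ − α₂|·ΔT = P·[1/(A₁E₁) + 1/(A₂E₂)].
|α₁ − α₂|·ΔT = 15.4×10⁻⁶ × 140 = 0.002156.
1/(A₁E₁) + 1/(A₂E₂) = 1/(1775×192×10³) + 1/(1600×148×10³) = 7.157×10⁻⁹ N⁻¹.
So P = 0.002156 / 7.157×10⁻⁹ = 301.2 kN.
σ_{stainless steel} = P/A₁ = 301200/1775 = 169.7 MPa, tensile.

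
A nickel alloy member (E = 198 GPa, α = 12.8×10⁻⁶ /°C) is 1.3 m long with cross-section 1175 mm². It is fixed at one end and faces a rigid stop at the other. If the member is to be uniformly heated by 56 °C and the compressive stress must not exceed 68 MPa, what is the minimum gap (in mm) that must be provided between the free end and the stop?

With no wall the member would lengthen by αΔT L = 12.8×10⁻⁶ × 56 × 1300 = 0.9318 mm.
At the allowable stress the elastic shortening the wall may impose is σL/E = 68 × 1300 / (198×10³) = 0.4465 mm.
The gap must absorb the remainder: g_min = 0.9318 − 0.4465 = 0.4854 mm.

g ≈ 0.485 mm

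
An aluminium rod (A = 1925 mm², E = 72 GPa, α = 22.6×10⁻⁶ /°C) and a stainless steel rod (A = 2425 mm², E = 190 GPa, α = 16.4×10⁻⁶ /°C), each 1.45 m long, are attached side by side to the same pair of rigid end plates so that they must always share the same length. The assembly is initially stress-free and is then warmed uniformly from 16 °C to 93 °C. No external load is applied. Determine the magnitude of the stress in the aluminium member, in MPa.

The aluminium has the larger α, so on heating it would change length more than the stainless steel if both were free. The rigid plates force a common final length, so the aluminium is put into compression and the stainless steel into tension, with equal and opposite forces P (no external load).
Equating the net (thermal + elastic) strains gives |α₁ − α₂|·ΔT = P·[1/(A₁E₁) + 1/(A₂E₂)].
|α₁ − α₂|·ΔT = 6.2×10⁻⁶ × 77 = 0.0004774.
1/(A₁E₁) + 1/(A₂E₂) = 1/(1925×72×10³) + 1/(2425×190×10³) = 9.385×10⁻⁹ N⁻¹.
So P = 0.0004774 / 9.385×10⁻⁹ = 50.87 kN.
σ_{aluminium} = P/A₁ = 50870/1925 = 26.42 MPa, compressive.

σ ≈ 26.4 MPa (compressive)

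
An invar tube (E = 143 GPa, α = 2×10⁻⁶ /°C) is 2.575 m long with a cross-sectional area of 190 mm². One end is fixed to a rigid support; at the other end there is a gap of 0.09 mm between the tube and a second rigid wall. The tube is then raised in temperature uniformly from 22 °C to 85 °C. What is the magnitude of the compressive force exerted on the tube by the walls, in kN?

If the wall were absent the tube would grow by αΔT L = 2×10⁻⁶ × 63 × 2575 = 0.3245 mm.
After closing the 0.09 mm clearance, 0.3245 − 0.09 = 0.2345 mm of expansion remains to be suppressed by the wall.
Compatibility: PL/(AE) = 0.2345 mm, so σ = P/A = E × (0.2345/2575) = 13.02 MPa.
P = σA = 13.02 × 190 = 2.474 kN.

P ≈ 2.47 kN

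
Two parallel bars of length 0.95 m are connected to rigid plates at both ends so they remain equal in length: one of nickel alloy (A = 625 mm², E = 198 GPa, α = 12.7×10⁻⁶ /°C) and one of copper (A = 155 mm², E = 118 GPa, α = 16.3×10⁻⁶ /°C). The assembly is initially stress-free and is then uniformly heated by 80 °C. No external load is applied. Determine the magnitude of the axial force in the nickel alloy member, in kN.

Equilibrium of a rigid end plate with no external load gives equal and opposite internal forces ±P in the two members. Since α_{copper} > α_{nickel alloy}, heating drives the copper into compression and the nickel alloy into tension.
Equating the net (thermal + elastic) strains gives |α₁ − α₂|·ΔT = P·[1/(A₁E₁) + 1/(A₂E₂)].
|α₁ − α₂|·ΔT = 3.6×10⁻⁶ × 80 = 0.000288.
1/(A₁E₁) + 1/(A₂E₂) = 1/(625×198×10³) + 1/(155×118×10³) = 6.276×10⁻⁸ N⁻¹.
So P = 0.000288 / 6.276×10⁻⁸ = 4.589 kN.

P ≈ 4.59 kN (tensile in the nickel alloy)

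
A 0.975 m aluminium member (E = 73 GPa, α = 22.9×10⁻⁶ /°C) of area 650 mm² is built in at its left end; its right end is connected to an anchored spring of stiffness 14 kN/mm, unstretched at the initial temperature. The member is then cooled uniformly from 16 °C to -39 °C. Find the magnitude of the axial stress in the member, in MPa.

σ ≈ 20.5 MPa (tensile)

Free thermal contraction: δ_free = αΔT L = 22.9×10⁻⁶ × 55 × 975 = 1.228 mm.
Let P be the tensile force in the spring. The member extends elastically by PL/(AE) and the spring stretches by P/k; together these equal δ_free.
P [ L/(AE) + 1/k ] = δ_free → P [ 975/(650×73×10³) + 1/(14×10³) ] = 1.228.
P = 1.228 / 9.198×10⁻⁵ = 13350 N.
σ = P/A = 13350/650 = 20.54 MPa.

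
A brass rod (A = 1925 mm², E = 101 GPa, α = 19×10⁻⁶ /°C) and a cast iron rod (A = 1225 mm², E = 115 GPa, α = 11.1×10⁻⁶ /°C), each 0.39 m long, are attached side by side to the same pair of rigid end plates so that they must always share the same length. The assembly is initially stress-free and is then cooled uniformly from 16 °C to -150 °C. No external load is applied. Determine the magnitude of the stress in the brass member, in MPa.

σ ≈ 55.6 MPa (tensile)

Equilibrium of a rigid end plate with no external load gives equal and opposite internal forces ±P in the two members. Since α_{brass} > α_{cast iron}, cooling drives the brass into tension and the cast iron into compression.
Equating the net (thermal + elastic) strains gives |α₁ − α₂|·ΔT = P·[1/(A₁E₁) + 1/(A₂E₂)].
|α₁ − α₂|·ΔT = 7.9×10⁻⁶ × 166 = 0.001311.
1/(A₁E₁) + 1/(A₂E₂) = 1/(1925×101×10³) + 1/(1225×115×10³) = 1.224×10⁻⁸ N⁻¹.
P = 0.001311 / 1.224×10⁻⁸ = 107100 N = 107.1 kN.
σ_{brass} = P/A₁ = 107100/1925 = 55.65 MPa, tensile.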